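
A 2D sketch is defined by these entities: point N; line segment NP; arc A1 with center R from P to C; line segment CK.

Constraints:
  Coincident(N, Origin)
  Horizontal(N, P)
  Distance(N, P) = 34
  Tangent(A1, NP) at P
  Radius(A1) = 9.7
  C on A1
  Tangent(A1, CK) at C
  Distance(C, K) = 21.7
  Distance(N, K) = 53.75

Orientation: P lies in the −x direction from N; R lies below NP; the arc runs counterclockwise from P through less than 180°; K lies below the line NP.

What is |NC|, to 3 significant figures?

44.8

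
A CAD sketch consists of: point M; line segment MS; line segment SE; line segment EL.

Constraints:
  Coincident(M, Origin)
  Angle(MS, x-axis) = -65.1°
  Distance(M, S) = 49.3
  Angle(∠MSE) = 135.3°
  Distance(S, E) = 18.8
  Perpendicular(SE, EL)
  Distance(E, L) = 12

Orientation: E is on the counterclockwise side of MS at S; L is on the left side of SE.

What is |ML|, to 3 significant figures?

58.4

M is at the origin; MS runs at -65.1° with length 49.3, so S = 49.3·(cos -65.1°, sin -65.1°) = (20.8, -44.7). ∠MSE = 135.3°, so SE runs at -65.1° + (180° − 135.3°) = -20.4° from the x-axis; with |SE| = 18.8, E = S + 18.8·(cos -20.4°, sin -20.4°) = (38.4, -51.3). The perpendicularity gives EL at right angles to SE; with |EL| = 12.0 on the left of SE, L = E + 12.0·(0.349, 0.937) = (42.6, -40.0). Then |ML| = |L − M| = 58.4.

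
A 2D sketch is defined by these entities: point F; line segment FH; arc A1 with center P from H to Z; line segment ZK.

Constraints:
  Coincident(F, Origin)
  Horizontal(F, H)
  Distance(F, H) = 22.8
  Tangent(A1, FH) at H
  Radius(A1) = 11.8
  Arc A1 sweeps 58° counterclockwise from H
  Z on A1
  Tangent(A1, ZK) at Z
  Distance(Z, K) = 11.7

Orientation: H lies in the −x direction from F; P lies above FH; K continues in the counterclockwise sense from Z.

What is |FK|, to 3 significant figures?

16.8

On A1, H sits at bearing -90° from P; a 58° counterclockwise sweep puts Z at bearing -32°, so Z = P + 11.8·(cos -32°, sin -32°) = (-12.8, 5.55). Since A1 is tangent to ZK there, PZ ⟂ ZK, so ZK runs along (−sin -32°, cos -32°); with |ZK| = 11.7, K = (-6.59, 15.5). Then |FK| = |K − F| = 16.8.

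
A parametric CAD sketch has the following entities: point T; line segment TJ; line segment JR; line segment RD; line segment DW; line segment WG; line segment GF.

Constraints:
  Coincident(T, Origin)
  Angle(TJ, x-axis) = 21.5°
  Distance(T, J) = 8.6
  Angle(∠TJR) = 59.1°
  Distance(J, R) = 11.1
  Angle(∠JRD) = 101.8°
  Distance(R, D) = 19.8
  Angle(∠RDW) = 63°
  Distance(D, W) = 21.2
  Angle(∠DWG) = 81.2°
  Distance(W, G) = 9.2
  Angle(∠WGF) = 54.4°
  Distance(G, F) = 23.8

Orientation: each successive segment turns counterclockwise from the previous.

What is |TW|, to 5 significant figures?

11.667

T is at the origin; TJ runs at 21.5° with length 8.6, so J = (8.0016, 3.1519). ∠TJR = 59.1° gives JR at 142.40° from the x-axis; with |JR| = 11.1, R = (-0.79282, 9.9245). ∠JRD = 101.8° gives RD at -139.40° from the x-axis; with |RD| = 19.8, D = (-15.826, -2.9608). ∠RDW = 63.0° gives DW at -22.400° from the x-axis; with |DW| = 21.2, W = (3.7740, -11.039). Then |TW| = |W − T| = 11.667.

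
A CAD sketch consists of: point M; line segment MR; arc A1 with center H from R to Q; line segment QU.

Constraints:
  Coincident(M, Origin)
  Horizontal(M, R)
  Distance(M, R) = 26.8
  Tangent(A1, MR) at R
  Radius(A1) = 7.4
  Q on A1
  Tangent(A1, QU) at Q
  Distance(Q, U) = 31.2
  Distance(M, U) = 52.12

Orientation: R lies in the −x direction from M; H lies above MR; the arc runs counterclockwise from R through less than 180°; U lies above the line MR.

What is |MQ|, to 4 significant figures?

23.08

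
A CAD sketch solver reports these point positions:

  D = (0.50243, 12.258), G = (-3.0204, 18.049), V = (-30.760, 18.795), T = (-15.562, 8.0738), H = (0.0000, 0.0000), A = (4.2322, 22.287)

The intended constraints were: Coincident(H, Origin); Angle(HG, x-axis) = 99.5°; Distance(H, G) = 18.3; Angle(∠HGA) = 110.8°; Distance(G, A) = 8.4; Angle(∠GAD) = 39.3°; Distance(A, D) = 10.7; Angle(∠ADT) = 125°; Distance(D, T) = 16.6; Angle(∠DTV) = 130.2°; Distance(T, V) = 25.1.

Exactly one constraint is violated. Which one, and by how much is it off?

Distance(T, V) = 25.1 — off by 6.50.

H = (0.00, 0.00) ✓; HG at 99.50° ✓; |HG| = 18.30 ✓; ∠HGA = 110.8° ✓; |GA| = 8.400 ✓; ∠GAD = 39.30° ✓; |AD| = 10.70 ✓; ∠ADT = 125.0° ✓; |DT| = 16.60 ✓; ∠DTV = 130.2° ✓; |TV| = 18.60 ✗.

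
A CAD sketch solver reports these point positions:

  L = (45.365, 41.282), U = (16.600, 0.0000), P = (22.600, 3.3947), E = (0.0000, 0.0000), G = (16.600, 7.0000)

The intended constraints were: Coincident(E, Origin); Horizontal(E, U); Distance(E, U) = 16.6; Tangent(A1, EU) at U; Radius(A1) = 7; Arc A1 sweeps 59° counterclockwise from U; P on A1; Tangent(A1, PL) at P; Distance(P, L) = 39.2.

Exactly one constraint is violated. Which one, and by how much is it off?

Distance(P, L) = 39.2 — off by 5.00.

E = (0.00, 0.00) ✓; E.y = 0.00, U.y = 0.00 ✓; |EU| = 16.60 ✓; ∠(GU, UE) = 90.00° ✓; |GU| = 7.000 ✓; bearing(G→P) − bearing(G→U) = 59.00° ✓; |GP| = 7.000 ✓; ∠(GP, PL) = 90.00° ✓; |PL| = 44.20 ✗.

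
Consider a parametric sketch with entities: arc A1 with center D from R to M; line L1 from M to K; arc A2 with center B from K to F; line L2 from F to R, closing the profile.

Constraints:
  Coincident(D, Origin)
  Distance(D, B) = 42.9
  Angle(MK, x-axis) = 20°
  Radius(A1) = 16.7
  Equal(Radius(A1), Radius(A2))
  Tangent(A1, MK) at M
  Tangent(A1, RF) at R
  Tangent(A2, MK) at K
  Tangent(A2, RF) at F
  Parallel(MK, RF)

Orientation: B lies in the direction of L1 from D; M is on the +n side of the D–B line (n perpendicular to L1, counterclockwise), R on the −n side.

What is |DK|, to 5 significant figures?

46.036

The slot axis is L1's direction at 20.0°, so u = (cos 20.0°, sin 20.0°) = (0.93969, 0.34202) and n = (−sin 20.0°, cos 20.0°) = (-0.34202, 0.93969). D is at the origin and B lies 42.9 along u from D, so B = 42.9·u = (40.313, 14.673). Tangency of A1 to both parallel lines with radius 16.7 puts M and R at D ± 16.7·n: M = (-5.7117, 15.693), R = (5.7117, -15.693). Equal radii place K and F the same way about B: K = B + 16.7·n = (34.601, 30.366), F = B − 16.7·n = (46.025, -1.0202). Then |DK| = |K − D| = 46.036.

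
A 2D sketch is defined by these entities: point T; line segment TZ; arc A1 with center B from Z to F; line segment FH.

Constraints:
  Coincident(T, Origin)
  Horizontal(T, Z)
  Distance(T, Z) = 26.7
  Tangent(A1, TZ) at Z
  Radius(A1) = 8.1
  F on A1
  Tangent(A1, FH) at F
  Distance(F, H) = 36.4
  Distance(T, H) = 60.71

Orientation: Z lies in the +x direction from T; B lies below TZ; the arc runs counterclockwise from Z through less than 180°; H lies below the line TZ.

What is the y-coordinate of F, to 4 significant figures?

-13.57

Checks: T.y = 0.00, Z.y = 0.00 ✓; |BF| = 8.100 ✓; ∠(BF, FH) = 90.00° ✓; |FH| = 36.40 ✓; |TH| = 60.71 ✓.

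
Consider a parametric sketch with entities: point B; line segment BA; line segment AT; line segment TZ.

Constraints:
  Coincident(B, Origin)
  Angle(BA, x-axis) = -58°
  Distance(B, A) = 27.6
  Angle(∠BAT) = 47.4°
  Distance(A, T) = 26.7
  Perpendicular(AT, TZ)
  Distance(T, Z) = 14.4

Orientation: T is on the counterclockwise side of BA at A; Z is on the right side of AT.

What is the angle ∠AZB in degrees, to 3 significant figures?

48.7°

B is at the origin; BA runs at -58.0° with length 27.6, so A = 27.6·(cos -58.0°, sin -58.0°) = (14.6, -23.4). ∠BAT = 47.4°, so AT runs at -58.0° + (180° − 47.4°) = 74.6° from the x-axis; with |AT| = 26.7, T = A + 26.7·(cos 74.6°, sin 74.6°) = (21.7, 2.34). AT ⟂ TZ; with |TZ| = 14.4 on the right of AT, Z = T + 14.4·(0.964, -0.266) = (35.6, -1.49). Then cos ∠AZB = ZA·ZB / (|ZA||ZB|), giving 48.7°.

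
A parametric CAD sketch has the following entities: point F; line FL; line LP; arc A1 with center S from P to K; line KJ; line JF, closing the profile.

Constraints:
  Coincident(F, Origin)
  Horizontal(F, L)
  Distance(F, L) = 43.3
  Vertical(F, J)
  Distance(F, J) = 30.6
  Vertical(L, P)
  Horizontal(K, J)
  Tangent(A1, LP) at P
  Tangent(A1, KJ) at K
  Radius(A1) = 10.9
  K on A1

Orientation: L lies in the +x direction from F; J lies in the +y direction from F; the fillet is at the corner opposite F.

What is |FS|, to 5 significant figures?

37.919

F is at the origin; FL is horizontal with |FL| = 43.3 and L on the +x side, so L = (43.300, 0.0000). FJ is vertical with |FJ| = 30.6 and J on the +y side, so J = (0.0000, 30.600). The virtual corner opposite F is at (43.300, 30.600). A1 meets LP tangentially, so SP is at right angles to LP and since A1 is tangent to KJ there, SK ⟂ KJ, with radius 10.9, so the center S sits 10.9 in from both sides at S = (32.400, 19.700). Then |FS| = |S − F| = 37.919.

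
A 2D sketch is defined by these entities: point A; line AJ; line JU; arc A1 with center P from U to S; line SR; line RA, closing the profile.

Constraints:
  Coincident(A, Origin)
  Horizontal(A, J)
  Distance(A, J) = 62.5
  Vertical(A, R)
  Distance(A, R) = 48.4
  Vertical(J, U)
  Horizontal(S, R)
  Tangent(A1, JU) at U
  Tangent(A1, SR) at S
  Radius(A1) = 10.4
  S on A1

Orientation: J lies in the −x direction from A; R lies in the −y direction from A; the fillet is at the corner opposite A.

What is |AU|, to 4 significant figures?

73.15

A is at the origin; A and J share the same y with |AJ| = 62.5 and J on the −x side, so J = (-62.50, 0.000). AR is vertical with |AR| = 48.4 and R on the −y side, so R = (0.000, -48.40). The virtual corner opposite A is at (-62.50, -48.40). Since A1 is tangent to JU there, PU ⟂ JU and tangency of A1 to SR means the radius PS is perpendicular to SR, with radius 10.4, so the center P sits 10.4 in from both sides at P = (-52.10, -38.00). That places the tangent points at U = (-62.50, -38.00) on JU and S = (-52.10, -48.40) on SR. Then |AU| = |U − A| = 73.15.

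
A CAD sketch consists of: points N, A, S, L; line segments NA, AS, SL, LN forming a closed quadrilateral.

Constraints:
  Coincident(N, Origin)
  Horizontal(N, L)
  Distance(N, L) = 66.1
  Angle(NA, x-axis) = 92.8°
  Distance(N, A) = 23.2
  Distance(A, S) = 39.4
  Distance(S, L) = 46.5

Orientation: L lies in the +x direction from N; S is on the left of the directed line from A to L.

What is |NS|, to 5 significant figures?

50.833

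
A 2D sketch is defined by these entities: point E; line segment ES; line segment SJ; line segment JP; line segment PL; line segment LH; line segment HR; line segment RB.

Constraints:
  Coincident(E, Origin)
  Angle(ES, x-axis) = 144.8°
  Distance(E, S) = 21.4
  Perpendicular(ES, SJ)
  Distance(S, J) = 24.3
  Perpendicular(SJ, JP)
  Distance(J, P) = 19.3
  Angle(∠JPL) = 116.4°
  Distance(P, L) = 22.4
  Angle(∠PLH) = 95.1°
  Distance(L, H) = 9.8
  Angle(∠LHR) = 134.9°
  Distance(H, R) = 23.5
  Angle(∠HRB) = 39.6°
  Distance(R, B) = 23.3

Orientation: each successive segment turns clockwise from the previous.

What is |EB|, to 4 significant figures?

15.05

E is at the origin; ES runs at 144.8° with length 21.4, so S = (-17.49, 12.34). The perpendicularity gives SJ at right angles to ES, so SJ runs at 54.80°; with |SJ| = 24.3, J = (-3.480, 32.19). SJ ⟂ JP, so JP runs at -35.20°; with |JP| = 19.3, P = (12.29, 21.07). ∠JPL = 116.4° gives PL at -98.80° from the x-axis; with |PL| = 22.4, L = (8.864, -1.069). ∠PLH = 95.1° gives LH at 176.3° from the x-axis; with |LH| = 9.8, H = (-0.9152, -0.4368). ∠LHR = 134.9° gives HR at 131.2° from the x-axis; with |HR| = 23.5, R = (-16.39, 17.24). ∠HRB = 39.6° gives RB at -9.200° from the x-axis; with |RB| = 23.3, B = (6.606, 13.52). Then |EB| = |B − E| = 15.05.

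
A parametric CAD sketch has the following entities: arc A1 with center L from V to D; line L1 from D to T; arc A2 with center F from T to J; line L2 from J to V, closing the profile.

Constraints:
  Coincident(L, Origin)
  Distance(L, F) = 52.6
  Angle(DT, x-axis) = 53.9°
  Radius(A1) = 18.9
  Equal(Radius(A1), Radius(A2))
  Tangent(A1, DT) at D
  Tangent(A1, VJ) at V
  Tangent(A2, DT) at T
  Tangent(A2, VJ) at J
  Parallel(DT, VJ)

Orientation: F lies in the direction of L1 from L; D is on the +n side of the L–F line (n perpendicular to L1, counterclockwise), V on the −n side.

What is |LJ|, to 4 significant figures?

55.89

Tangency of A1 to both parallel lines with radius 18.9 puts D and V at L ± 18.9·n: D = (-15.27, 11.14), V = (15.27, -11.14). Equal radii place T and J the same way about F: T = F + 18.9·n = (15.72, 53.64), J = F − 18.9·n = (46.26, 31.36). Then |LJ| = |J − L| = 55.89.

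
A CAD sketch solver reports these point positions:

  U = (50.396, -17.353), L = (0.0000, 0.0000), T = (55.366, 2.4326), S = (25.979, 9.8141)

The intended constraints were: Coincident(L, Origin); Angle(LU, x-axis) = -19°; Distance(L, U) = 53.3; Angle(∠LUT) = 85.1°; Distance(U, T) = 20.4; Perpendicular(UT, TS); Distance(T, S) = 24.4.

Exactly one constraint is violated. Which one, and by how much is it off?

Distance(T, S) = 24.4 — off by 5.90.

L = (0.00, 0.00) ✓; LU at -19.00° ✓; |LU| = 53.30 ✓; ∠LUT = 85.10° ✓; |UT| = 20.40 ✓; ∠(UT, TS) = 90.00° ✓; |TS| = 30.30 ✗.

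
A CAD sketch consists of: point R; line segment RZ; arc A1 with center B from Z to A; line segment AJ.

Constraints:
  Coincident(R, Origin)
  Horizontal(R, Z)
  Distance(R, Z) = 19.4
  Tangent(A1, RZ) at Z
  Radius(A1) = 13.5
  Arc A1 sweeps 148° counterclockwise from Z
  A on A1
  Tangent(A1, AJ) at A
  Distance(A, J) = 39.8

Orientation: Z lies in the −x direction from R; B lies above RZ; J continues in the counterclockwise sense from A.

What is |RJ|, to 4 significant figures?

65.08

On A1, Z sits at bearing -90° from B; a 148° counterclockwise sweep puts A at bearing 58°, so A = B + 13.5·(cos 58°, sin 58°) = (-12.25, 24.95). A1 meets AJ tangentially, so BA is at right angles to AJ, so AJ runs along (−sin 58°, cos 58°); with |AJ| = 39.8, J = (-46.00, 46.04). Then |RJ| = |J − R| = 65.08.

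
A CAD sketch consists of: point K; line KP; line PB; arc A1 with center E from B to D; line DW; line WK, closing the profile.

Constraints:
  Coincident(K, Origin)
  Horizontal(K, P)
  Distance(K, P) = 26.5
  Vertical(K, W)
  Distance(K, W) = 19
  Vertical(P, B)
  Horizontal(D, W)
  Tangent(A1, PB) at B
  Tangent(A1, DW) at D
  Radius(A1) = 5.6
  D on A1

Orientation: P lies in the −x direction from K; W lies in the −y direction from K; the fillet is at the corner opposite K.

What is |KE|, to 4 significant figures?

24.83

K is at the origin; K and P share the same y with |KP| = 26.5 and P on the −x side, so P = (-26.50, 0.000). KW is vertical with |KW| = 19.0 and W on the −y side, so W = (0.000, -19.00). The virtual corner opposite K is at (-26.50, -19.00). Tangency of A1 to PB means the radius EB is perpendicular to PB and the tangent condition forces ED to be normal to DW, with radius 5.6, so the center E sits 5.6 in from both sides at E = (-20.90, -13.40). Then |KE| = |E − K| = 24.83.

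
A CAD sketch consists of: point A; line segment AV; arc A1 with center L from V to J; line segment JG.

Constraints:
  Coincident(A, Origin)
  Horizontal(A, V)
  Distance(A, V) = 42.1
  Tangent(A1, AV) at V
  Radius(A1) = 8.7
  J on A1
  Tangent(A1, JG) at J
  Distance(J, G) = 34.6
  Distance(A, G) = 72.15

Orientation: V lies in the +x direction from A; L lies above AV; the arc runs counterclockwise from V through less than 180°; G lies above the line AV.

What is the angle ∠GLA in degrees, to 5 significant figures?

132.81°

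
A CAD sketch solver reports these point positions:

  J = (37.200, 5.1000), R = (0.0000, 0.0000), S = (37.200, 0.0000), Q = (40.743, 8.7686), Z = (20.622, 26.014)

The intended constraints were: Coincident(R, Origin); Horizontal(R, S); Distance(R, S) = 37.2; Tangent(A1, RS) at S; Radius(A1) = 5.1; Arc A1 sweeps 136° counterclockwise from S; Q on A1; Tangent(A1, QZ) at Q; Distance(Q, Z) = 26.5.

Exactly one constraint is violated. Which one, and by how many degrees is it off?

Tangent(A1, QZ) at Q — off by 3.40°.

R = (0.00, 0.00) ✓; R.y = 0.00, S.y = 0.00 ✓; |RS| = 37.20 ✓; ∠(JS, SR) = 90.00° ✓; |JS| = 5.100 ✓; bearing(J→Q) − bearing(J→S) = 136.0° ✓; |JQ| = 5.100 ✓; ∠(JQ, QZ) = 86.60° ✗; |QZ| = 26.50 ✓.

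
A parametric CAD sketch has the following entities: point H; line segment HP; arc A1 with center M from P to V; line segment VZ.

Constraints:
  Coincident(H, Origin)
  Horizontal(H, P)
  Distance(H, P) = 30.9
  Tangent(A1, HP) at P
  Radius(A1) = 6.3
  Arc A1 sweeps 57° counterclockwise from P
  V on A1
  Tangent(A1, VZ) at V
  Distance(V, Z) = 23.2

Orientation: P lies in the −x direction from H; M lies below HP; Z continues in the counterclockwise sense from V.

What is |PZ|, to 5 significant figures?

28.628

On A1, P sits at bearing 90° from M; a 57° counterclockwise sweep puts V at bearing 147°, so V = M + 6.3·(cos 147°, sin 147°) = (-36.184, -2.8688). A1 meets VZ tangentially, so MV is at right angles to VZ, so VZ runs along (−sin 147°, cos 147°); with |VZ| = 23.2, Z = (-48.819, -22.326). Then |PZ| = |Z − P| = 28.628.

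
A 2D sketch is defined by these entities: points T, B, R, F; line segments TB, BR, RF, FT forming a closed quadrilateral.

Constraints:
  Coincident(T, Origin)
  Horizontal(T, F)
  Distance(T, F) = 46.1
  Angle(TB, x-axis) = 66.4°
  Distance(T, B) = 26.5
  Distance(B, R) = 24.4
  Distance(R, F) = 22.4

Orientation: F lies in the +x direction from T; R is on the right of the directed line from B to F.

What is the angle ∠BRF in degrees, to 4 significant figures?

133.5°

T is at the origin; T and F share the same y with |TF| = 46.1 and F in +x, so F = (46.1, 0). TB runs at 66.4° with |TB| = 26.5, so B = (10.61, 24.28). R is determined by |BR| = 24.4 and |RF| = 22.4 together: it lies at the intersection of circle(B, 24.4) and circle(F, 22.4). With |BF| = 43.00, the foot of the radical line on BF is 22.59 from B and the perpendicular offset is √(24.4² − 22.59²) = 9.222. Taking the right-of-BF solution: R = (24.04, 3.916).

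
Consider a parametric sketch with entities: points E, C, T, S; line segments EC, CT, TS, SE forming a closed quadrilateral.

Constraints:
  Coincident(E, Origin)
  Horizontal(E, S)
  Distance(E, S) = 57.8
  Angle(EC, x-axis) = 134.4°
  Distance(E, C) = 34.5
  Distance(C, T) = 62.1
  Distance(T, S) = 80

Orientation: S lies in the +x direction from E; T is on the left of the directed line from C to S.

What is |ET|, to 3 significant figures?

72.2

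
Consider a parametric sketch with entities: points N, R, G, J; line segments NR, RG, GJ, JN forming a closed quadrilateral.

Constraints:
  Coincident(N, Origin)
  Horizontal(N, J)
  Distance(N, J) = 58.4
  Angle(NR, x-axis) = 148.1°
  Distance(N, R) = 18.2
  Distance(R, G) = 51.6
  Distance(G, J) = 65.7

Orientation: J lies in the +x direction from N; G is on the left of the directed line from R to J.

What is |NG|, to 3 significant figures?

52.9

N is at the origin; N and J share the same y with |NJ| = 58.4 and J in +x, so J = (58.4, 0). NR runs at 148.1° with |NR| = 18.2, so R = (-15.5, 9.62). G is determined by |RG| = 51.6 and |GJ| = 65.7 together: it lies at the intersection of circle(R, 51.6) and circle(J, 65.7). With |RJ| = 74.5, the foot of the radical line on RJ is 26.1 from R and the perpendicular offset is √(51.6² − 26.1²) = 44.5. Taking the left-of-RJ solution: G = (16.2, 50.4).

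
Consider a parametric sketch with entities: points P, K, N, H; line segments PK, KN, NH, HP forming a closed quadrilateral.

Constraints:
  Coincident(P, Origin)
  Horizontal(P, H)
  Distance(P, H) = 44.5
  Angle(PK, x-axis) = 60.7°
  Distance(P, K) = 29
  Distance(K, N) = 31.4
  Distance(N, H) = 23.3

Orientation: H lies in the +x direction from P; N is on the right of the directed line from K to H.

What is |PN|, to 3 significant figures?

22.4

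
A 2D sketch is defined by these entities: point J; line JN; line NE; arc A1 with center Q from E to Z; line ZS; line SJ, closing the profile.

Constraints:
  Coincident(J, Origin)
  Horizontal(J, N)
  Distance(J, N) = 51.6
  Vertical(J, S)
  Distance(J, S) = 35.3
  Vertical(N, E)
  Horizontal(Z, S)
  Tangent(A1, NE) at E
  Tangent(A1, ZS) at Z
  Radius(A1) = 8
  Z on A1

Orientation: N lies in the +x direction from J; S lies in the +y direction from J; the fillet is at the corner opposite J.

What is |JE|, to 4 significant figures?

58.38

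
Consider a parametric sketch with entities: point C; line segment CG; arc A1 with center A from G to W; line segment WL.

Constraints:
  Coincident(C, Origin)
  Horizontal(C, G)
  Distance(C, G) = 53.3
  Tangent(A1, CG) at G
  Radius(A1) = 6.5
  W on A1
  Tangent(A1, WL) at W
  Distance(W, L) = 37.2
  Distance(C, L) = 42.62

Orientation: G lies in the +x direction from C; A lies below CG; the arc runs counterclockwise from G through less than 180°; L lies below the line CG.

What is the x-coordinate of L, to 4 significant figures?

26.65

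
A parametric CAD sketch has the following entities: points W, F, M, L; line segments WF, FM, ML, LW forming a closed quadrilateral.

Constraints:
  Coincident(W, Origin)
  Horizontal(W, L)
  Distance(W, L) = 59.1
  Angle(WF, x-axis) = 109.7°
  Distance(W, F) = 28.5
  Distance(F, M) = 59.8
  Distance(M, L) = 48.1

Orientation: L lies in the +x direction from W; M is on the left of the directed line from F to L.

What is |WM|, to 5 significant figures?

66.028

Checks: |FM| = 59.80 ✓; |ML| = 48.10 ✓.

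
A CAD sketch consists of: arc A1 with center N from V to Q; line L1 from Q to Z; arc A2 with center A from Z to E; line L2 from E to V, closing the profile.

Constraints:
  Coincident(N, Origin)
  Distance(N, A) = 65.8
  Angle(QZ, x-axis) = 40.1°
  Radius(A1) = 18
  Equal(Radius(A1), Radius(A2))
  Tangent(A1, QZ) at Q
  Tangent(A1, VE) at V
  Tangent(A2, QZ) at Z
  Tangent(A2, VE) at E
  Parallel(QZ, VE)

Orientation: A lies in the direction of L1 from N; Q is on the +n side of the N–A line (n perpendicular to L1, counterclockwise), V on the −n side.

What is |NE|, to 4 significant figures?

68.22

Tangency of A1 to both parallel lines with radius 18.0 puts Q and V at N ± 18.0·n: Q = (-11.59, 13.77), V = (11.59, -13.77). Equal radii place Z and E the same way about A: Z = A + 18.0·n = (38.74, 56.15), E = A − 18.0·n = (61.93, 28.61). Then |NE| = |E − N| = 68.22.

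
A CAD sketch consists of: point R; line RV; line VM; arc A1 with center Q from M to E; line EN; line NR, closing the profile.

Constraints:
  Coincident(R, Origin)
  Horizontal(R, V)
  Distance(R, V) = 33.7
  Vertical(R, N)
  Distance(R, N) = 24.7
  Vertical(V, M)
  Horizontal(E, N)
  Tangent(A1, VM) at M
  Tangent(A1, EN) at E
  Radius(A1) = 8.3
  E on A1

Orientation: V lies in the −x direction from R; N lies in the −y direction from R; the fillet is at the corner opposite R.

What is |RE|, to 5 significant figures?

35.430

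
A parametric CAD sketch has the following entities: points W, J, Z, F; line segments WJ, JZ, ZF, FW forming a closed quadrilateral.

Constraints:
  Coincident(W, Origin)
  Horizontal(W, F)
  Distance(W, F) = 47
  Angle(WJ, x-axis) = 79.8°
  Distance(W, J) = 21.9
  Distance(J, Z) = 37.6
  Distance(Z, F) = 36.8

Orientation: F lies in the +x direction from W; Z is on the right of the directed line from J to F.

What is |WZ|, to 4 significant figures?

19.94

Checks: |JZ| = 37.60 ✓; |ZF| = 36.80 ✓.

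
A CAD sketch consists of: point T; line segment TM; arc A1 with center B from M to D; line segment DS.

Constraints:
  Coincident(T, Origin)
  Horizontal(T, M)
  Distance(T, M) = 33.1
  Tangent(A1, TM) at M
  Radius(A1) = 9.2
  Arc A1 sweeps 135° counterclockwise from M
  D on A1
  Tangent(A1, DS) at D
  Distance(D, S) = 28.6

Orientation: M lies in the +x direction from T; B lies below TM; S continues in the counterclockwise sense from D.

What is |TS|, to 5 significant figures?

59.015

On A1, M sits at bearing 90° from B; a 135° counterclockwise sweep puts D at bearing 225°, so D = B + 9.2·(cos 225°, sin 225°) = (26.595, -15.705). The tangent condition forces BD to be normal to DS, so DS runs along (−sin 225°, cos 225°); with |DS| = 28.6, S = (46.818, -35.929). Then |TS| = |S − T| = 59.015.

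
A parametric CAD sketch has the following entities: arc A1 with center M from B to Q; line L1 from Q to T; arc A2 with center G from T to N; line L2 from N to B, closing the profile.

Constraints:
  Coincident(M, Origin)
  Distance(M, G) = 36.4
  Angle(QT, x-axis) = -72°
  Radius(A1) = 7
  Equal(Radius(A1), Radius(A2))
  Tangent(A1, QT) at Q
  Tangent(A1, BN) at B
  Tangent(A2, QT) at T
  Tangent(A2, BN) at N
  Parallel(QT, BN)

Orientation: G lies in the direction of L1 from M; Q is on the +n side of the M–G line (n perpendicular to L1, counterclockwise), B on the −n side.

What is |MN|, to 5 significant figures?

37.067

Tangency of A1 to both parallel lines with radius 7.0 puts Q and B at M ± 7.0·n: Q = (6.6574, 2.1631), B = (-6.6574, -2.1631). Equal radii place T and N the same way about G: T = G + 7.0·n = (17.906, -32.455), N = G − 7.0·n = (4.5908, -36.782). Then |MN| = |N − M| = 37.067.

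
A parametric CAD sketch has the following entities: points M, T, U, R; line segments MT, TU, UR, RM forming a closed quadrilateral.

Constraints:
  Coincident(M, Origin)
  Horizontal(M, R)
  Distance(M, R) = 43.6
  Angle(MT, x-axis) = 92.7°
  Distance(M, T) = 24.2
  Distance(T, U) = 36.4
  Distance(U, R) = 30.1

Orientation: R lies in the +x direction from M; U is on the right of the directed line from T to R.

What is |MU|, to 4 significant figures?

17.06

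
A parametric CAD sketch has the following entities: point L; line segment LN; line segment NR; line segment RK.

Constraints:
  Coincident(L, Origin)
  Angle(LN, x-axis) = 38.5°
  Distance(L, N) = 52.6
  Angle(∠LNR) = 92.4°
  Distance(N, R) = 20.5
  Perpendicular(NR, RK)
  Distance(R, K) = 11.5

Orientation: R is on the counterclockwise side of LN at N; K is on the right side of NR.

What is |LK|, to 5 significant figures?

67.958

∠LNR = 92.4°, so NR runs at 38.5° + (180° − 92.4°) = 126.10° from the x-axis; with |NR| = 20.5, R = N + 20.5·(cos 126.10°, sin 126.10°) = (29.087, 49.308). NR ⟂ RK; with |RK| = 11.5 on the right of NR, K = R + 11.5·(0.80799, 0.58920) = (38.379, 56.084). Then |LK| = |K − L| = 67.958.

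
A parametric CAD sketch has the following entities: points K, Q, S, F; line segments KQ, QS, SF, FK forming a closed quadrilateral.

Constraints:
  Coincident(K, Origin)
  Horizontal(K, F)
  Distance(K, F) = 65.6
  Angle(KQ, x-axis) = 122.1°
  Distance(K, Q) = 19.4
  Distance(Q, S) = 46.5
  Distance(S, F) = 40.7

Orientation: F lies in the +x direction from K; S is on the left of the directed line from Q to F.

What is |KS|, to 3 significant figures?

44.1

Checks: |QS| = 46.50 ✓; |SF| = 40.70 ✓.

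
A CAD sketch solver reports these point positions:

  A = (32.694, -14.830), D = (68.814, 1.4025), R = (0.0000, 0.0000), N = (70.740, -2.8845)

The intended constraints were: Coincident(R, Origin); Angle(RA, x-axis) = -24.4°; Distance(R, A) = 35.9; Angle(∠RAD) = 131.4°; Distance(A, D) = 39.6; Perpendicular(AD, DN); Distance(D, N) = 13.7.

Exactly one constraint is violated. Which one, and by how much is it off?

Distance(D, N) = 13.7 — off by 9.00.

R = (0.00, 0.00) ✓; RA at -24.40° ✓; |RA| = 35.90 ✓; ∠RAD = 131.4° ✓; |AD| = 39.60 ✓; ∠(AD, DN) = 90.01° ✓; |DN| = 4.700 ✗.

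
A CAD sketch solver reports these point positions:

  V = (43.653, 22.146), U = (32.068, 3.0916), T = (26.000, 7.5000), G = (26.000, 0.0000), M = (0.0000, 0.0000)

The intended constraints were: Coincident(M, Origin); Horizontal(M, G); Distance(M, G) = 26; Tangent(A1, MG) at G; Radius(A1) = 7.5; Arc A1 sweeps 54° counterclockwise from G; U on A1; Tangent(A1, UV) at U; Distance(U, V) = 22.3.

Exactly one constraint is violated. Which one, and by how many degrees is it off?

Tangent(A1, UV) at U — off by 4.70°.

M = (0.00, 0.00) ✓; M.y = 0.00, G.y = 0.00 ✓; |MG| = 26.00 ✓; ∠(TG, GM) = 90.00° ✓; |TG| = 7.500 ✓; bearing(T→U) − bearing(T→G) = 54.00° ✓; |TU| = 7.500 ✓; ∠(TU, UV) = 85.30° ✗; |UV| = 22.30 ✓.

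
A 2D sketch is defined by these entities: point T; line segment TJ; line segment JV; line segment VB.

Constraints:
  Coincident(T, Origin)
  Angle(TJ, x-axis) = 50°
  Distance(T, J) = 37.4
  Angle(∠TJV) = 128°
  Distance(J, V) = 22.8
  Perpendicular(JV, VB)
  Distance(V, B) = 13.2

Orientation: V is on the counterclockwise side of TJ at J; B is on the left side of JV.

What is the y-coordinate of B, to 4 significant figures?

48.21

∠TJV = 128.0°, so JV runs at 50.0° + (180° − 128.0°) = 102.0° from the x-axis; with |JV| = 22.8, V = J + 22.8·(cos 102.0°, sin 102.0°) = (19.30, 50.95). JV ⟂ VB; with |VB| = 13.2 on the left of JV, B = V + 13.2·(-0.9781, -0.2079) = (6.388, 48.21). So B.y = 48.21.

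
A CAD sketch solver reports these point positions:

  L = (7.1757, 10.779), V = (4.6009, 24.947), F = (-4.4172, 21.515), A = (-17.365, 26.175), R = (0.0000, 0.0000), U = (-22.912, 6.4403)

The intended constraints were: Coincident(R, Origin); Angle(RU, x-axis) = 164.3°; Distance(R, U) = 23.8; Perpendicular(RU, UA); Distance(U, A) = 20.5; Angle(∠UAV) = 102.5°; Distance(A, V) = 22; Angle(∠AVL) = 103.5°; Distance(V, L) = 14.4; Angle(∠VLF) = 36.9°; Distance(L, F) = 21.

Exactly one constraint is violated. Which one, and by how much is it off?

Distance(L, F) = 21 — off by 5.20.

R = (0.00, 0.00) ✓; RU at 164.3° ✓; |RU| = 23.80 ✓; ∠(RU, UA) = 90.00° ✓; |UA| = 20.50 ✓; ∠UAV = 102.5° ✓; |AV| = 22.00 ✓; ∠AVL = 103.5° ✓; |VL| = 14.40 ✓; ∠VLF = 36.90° ✓; |LF| = 15.80 ✗.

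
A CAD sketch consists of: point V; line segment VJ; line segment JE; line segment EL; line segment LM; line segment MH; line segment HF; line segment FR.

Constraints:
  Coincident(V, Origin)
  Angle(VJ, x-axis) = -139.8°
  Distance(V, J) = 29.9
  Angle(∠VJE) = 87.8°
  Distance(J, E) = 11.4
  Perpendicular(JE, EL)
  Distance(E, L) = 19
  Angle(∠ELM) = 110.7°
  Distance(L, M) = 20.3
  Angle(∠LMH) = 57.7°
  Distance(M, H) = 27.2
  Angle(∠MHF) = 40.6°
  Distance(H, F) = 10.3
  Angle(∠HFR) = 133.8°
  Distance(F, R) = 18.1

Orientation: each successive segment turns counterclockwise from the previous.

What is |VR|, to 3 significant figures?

5.43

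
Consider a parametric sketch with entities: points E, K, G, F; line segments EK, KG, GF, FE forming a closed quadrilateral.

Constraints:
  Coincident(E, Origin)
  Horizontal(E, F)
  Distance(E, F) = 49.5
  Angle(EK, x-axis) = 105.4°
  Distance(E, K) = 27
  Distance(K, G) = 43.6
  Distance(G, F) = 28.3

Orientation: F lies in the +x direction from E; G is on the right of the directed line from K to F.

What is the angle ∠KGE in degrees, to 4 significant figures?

31.78°

E is at the origin; EF is horizontal with |EF| = 49.5 and F in +x, so F = (49.5, 0). EK runs at 105.4° with |EK| = 27.0, so K = (-7.170, 26.03). G is determined by |KG| = 43.6 and |GF| = 28.3 together: it lies at the intersection of circle(K, 43.6) and circle(F, 28.3). With |KF| = 62.36, the foot of the radical line on KF is 40.00 from K and the perpendicular offset is √(43.6² − 40.00²) = 17.35. Taking the right-of-KF solution: G = (21.94, -6.428).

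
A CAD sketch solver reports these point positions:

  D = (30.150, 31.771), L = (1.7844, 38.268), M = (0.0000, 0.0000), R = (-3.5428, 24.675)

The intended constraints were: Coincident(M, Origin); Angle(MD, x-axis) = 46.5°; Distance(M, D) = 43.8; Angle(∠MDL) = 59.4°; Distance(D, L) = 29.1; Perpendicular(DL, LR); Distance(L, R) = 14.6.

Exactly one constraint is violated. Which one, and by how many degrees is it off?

Perpendicular(DL, LR) — off by 8.50°.

M = (0.00, 0.00) ✓; MD at 46.50° ✓; |MD| = 43.80 ✓; ∠MDL = 59.40° ✓; |DL| = 29.10 ✓; ∠(DL, LR) = 81.50° ✗; |LR| = 14.60 ✓.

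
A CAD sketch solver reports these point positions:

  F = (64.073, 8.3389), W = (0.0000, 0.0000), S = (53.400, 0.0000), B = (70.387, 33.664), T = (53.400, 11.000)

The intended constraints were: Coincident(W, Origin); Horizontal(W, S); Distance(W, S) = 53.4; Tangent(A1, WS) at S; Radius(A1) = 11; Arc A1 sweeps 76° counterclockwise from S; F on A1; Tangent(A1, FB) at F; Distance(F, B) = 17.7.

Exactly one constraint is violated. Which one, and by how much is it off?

Distance(F, B) = 17.7 — off by 8.40.

W = (0.00, 0.00) ✓; W.y = 0.00, S.y = 0.00 ✓; |WS| = 53.40 ✓; ∠(TS, SW) = 90.00° ✓; |TS| = 11.00 ✓; bearing(T→F) − bearing(T→S) = 76.00° ✓; |TF| = 11.00 ✓; ∠(TF, FB) = 90.00° ✓; |FB| = 26.10 ✗.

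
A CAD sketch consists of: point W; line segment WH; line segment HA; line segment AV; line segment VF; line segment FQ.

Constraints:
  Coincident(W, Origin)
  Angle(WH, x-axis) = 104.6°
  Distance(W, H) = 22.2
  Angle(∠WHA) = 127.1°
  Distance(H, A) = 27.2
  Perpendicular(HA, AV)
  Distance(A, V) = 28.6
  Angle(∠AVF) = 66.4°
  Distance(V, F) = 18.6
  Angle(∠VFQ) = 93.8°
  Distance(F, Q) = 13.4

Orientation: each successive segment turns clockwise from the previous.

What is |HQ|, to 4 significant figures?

17.00

∠AVF = 66.4° gives VF at -151.9° from the x-axis; with |VF| = 18.6, F = (17.30, 16.34). ∠VFQ = 93.8° gives FQ at 121.9° from the x-axis; with |FQ| = 13.4, Q = (10.22, 27.72). Then |HQ| = |Q − H| = 17.00.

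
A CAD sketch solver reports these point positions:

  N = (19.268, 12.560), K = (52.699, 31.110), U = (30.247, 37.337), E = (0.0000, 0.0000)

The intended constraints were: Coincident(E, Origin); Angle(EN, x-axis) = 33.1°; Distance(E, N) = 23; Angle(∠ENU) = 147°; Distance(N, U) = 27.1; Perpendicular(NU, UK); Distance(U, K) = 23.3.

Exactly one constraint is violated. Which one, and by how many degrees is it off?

Perpendicular(NU, UK) — off by 8.40°.

E = (0.00, 0.00) ✓; EN at 33.10° ✓; |EN| = 23.00 ✓; ∠ENU = 147.0° ✓; |NU| = 27.10 ✓; ∠(NU, UK) = 81.60° ✗; |UK| = 23.30 ✓.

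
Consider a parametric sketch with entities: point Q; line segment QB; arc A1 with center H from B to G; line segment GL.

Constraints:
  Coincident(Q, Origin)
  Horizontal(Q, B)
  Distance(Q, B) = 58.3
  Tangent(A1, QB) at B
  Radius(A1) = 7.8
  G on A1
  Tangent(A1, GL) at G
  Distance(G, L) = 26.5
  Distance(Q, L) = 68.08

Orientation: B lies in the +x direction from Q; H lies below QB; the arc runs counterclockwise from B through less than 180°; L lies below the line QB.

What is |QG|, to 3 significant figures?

51.8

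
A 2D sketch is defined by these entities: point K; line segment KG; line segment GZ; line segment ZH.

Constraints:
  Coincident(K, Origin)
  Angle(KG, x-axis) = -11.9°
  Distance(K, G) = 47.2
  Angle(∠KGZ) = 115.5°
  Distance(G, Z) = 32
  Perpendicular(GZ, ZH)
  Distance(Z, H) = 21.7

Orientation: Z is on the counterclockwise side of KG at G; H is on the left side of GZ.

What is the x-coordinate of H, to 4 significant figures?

48.38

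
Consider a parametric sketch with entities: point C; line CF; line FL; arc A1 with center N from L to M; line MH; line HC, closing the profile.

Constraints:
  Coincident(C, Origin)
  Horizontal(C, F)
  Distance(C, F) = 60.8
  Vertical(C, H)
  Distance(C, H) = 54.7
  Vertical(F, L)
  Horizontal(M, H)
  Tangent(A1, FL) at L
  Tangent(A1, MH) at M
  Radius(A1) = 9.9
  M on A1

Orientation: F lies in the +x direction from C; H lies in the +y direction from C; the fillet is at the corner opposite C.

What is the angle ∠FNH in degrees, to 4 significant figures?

113.5°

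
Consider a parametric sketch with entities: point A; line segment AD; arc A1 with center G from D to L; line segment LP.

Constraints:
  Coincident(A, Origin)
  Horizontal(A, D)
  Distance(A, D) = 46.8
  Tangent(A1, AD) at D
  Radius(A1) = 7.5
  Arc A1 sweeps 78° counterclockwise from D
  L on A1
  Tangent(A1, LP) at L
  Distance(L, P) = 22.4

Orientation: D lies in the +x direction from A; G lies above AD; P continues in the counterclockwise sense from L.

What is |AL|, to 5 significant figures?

54.461

A is at the origin; A and D share the same y with |AD| = 46.8 and D on the +x side, so D = (46.800, 0.0000). Tangency of A1 to AD means the radius GD is perpendicular to AD, so G = D + (0, 7.5) = (46.800, 7.5000). On A1, D sits at bearing -90° from G; a 78° counterclockwise sweep puts L at bearing -12°, so L = G + 7.5·(cos -12°, sin -12°) = (54.136, 5.9407). Then |AL| = |L − A| = 54.461.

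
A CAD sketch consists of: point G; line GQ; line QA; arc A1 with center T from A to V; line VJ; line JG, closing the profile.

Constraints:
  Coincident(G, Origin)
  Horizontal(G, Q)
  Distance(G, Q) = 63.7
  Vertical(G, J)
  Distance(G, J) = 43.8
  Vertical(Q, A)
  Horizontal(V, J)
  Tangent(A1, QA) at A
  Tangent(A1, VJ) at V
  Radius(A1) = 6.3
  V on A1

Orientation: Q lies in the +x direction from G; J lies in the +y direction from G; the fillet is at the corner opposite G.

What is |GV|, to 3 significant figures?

72.2

The virtual corner opposite G is at (63.7, 43.8). A1 meets QA tangentially, so TA is at right angles to QA and A1 meets VJ tangentially, so TV is at right angles to VJ, with radius 6.3, so the center T sits 6.3 in from both sides at T = (57.4, 37.5). That places the tangent points at A = (63.7, 37.5) on QA and V = (57.4, 43.8) on VJ. Then |GV| = |V − G| = 72.2.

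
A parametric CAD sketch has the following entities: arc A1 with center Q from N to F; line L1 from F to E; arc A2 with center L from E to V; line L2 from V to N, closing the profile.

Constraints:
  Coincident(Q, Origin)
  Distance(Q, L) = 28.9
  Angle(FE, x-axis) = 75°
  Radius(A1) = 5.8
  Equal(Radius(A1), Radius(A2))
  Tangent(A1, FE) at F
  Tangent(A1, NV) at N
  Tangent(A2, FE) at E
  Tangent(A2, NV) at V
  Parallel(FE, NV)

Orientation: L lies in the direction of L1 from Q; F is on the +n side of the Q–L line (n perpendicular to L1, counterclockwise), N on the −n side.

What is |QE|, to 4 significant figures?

29.48

The slot axis is L1's direction at 75.0°, so u = (cos 75.0°, sin 75.0°) = (0.2588, 0.9659) and n = (−sin 75.0°, cos 75.0°) = (-0.9659, 0.2588). Q is at the origin and L lies 28.9 along u from Q, so L = 28.9·u = (7.480, 27.92). Tangency of A1 to both parallel lines with radius 5.8 puts F and N at Q ± 5.8·n: F = (-5.602, 1.501), N = (5.602, -1.501). Equal radii place E and V the same way about L: E = L + 5.8·n = (1.878, 29.42), V = L − 5.8·n = (13.08, 26.41). Then |QE| = |E − Q| = 29.48.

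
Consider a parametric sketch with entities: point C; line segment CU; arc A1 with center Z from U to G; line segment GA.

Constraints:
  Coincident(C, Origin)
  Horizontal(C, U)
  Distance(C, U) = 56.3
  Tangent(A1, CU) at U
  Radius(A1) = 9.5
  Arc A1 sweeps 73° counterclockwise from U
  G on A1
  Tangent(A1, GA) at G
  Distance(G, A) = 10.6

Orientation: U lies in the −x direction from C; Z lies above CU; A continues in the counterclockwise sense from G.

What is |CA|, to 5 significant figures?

47.228

C is at the origin; C and U share the same y with |CU| = 56.3 and U on the −x side, so U = (-56.300, 0.0000). A1 meets CU tangentially, so ZU is at right angles to CU, so Z = U + (0, 9.5) = (-56.300, 9.5000). On A1, U sits at bearing -90° from Z; a 73° counterclockwise sweep puts G at bearing -17°, so G = Z + 9.5·(cos -17°, sin -17°) = (-47.215, 6.7225). A1 meets GA tangentially, so ZG is at right angles to GA, so GA runs along (−sin -17°, cos -17°); with |GA| = 10.6, A = (-44.116, 16.859). Then |CA| = |A − C| = 47.228.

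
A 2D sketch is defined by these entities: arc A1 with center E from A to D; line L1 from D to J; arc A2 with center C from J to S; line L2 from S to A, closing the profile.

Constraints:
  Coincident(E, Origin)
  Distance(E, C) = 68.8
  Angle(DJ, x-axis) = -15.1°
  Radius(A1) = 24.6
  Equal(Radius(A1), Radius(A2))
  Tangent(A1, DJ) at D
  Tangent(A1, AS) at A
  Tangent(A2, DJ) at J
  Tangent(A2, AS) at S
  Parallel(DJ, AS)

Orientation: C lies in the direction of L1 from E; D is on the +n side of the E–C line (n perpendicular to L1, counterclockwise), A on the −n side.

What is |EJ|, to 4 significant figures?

73.07

The slot axis is L1's direction at -15.1°, so u = (cos -15.1°, sin -15.1°) = (0.9655, -0.2605) and n = (−sin -15.1°, cos -15.1°) = (0.2605, 0.9655). E is at the origin and C lies 68.8 along u from E, so C = 68.8·u = (66.42, -17.92). Tangency of A1 to both parallel lines with radius 24.6 puts D and A at E ± 24.6·n: D = (6.408, 23.75), A = (-6.408, -23.75). Equal radii place J and S the same way about C: J = C + 24.6·n = (72.83, 5.828), S = C − 24.6·n = (60.02, -41.67). Then |EJ| = |J − E| = 73.07.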